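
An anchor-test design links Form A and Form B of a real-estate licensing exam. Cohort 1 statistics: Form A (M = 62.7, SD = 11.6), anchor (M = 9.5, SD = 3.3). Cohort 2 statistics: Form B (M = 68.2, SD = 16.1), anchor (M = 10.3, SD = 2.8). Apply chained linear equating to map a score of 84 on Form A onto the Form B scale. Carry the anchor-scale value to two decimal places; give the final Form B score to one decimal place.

98.4

Form A → anchor (Cohort 1): v = (3.3/11.6)(84 − 62.7) + 9.5 = 15.56
anchor → Form B (Cohort 2): y = (16.1/2.8)(15.56 − 10.3) + 68.2 = 98.4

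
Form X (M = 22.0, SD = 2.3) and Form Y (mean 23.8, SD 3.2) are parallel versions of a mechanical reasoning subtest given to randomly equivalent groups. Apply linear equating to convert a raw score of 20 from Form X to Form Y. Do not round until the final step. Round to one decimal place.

Linear equating: y = (SD_Y/SD_X)(x − M_X) + M_Y
y = (3.2/2.3)(20 − 22.0) + 23.8
y = 1.391304 × -2.0 + 23.8 = -2.7826 + 23.8 = 21.0

21.0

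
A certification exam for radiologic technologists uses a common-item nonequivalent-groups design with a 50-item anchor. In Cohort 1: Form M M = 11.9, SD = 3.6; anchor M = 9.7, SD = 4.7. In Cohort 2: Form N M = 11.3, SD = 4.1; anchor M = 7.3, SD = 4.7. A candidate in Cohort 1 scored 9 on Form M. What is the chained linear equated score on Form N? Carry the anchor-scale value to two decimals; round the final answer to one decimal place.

Form M → anchor (Cohort 1): v = (4.7/3.6)(9 − 11.9) + 9.7 = 5.91
anchor → Form N (Cohort 2): y = (4.1/4.7)(5.91 − 7.3) + 11.3 = 10.1

10.1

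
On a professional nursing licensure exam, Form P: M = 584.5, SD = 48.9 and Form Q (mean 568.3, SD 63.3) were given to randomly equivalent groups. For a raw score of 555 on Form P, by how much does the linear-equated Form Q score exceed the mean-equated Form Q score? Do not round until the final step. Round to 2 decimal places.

-8.69

Mean-equated: 555 + (568.3 − 584.5) = 538.80
Linear-equated: (63.3/48.9)(555 − 584.5) + 568.3 = 530.113
Difference = 530.113 − 538.80 = -8.69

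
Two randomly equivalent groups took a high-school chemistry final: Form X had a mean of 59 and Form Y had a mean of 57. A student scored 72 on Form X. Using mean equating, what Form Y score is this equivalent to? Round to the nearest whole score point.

Mean equating: y = x + (M_Y − M_X) = 72 + (57 − 59) = 70

70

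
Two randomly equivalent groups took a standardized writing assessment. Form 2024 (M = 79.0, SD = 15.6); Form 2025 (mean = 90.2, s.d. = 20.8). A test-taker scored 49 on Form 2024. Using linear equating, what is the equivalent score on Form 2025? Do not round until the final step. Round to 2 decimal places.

50.20

Linear equating: y = (SD_Y/SD_X)(x − M_X) + M_Y
y = (20.8/15.6)(49 − 79.0) + 90.2
y = 1.333333 × -30.0 + 90.2 = -40.0000 + 90.2 = 50.20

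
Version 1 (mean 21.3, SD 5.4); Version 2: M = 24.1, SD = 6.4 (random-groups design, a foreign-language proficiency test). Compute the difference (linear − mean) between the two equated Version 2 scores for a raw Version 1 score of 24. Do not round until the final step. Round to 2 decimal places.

Mean-equated: 24 + (24.1 − 21.3) = 26.80
Linear-equated: (6.4/5.4)(24 − 21.3) + 24.1 = 27.300
Difference = 27.300 − 26.80 = 0.50

0.50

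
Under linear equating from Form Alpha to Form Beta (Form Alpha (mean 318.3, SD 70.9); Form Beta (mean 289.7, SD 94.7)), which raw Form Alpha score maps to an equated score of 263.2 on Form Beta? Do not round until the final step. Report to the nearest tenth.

298.5

Invert y = (SD_Y/SD_X)(x − M_X) + M_Y:
x = (SD_X/SD_Y)(y − M_Y) + M_X = (70.9/94.7)(263.2 − 289.7) + 318.3
x = 0.748680 × -26.500 + 318.3 = 298.5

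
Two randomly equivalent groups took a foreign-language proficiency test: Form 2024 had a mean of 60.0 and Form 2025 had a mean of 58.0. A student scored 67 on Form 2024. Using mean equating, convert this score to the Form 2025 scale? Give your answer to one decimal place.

65.0

Mean equating: y = x + (M_Y − M_X) = 67 + (58.0 − 60.0) = 65.0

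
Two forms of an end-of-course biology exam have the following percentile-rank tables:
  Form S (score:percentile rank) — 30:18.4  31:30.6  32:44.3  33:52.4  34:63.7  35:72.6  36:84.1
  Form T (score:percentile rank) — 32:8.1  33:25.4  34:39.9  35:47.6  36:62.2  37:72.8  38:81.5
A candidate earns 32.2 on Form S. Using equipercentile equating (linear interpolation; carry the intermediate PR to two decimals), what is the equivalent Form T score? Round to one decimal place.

34.8

PR of 32.2 on Form S: 44.3 + (32.2 − 32)/(33 − 32) × (52.4 − 44.3) = 45.92
On Form T, PR 45.92 falls between score 34 (PR 39.9) and 35 (PR 47.6).
Interpolate: 34 + (45.92 − 39.9)/(47.6 − 39.9) × (35 − 34) = 34.8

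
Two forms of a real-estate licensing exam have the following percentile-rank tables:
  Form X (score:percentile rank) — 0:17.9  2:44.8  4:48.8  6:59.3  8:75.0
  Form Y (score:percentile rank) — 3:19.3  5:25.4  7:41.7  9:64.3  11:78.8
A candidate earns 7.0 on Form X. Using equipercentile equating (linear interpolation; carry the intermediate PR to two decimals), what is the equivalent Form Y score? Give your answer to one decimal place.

9.4

PR of 7.0 on Form X: 59.3 + (7.0 − 6)/(8 − 6) × (75.0 − 59.3) = 67.15
On Form Y, PR 67.15 falls between score 9 (PR 64.3) and 11 (PR 78.8).
Interpolate: 9 + (67.15 − 64.3)/(78.8 − 64.3) × (11 − 9) = 9.4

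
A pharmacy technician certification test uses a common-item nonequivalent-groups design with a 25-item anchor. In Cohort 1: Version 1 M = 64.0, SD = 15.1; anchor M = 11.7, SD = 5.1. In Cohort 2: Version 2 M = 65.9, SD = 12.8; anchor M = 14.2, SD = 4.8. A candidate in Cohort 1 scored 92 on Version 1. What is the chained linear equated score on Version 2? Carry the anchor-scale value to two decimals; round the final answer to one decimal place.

84.5

Version 1 → anchor (Cohort 1): v = (5.1/15.1)(92 − 64.0) + 11.7 = 21.16
anchor → Version 2 (Cohort 2): y = (12.8/4.8)(21.16 − 14.2) + 65.9 = 84.5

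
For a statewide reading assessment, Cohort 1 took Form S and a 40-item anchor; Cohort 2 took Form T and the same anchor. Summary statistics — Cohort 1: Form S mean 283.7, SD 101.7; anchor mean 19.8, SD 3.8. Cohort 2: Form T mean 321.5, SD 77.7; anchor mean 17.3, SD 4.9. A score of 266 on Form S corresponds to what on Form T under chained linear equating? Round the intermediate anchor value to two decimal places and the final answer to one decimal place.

350.7

Form S → anchor (Cohort 1): v = (3.8/101.7)(266 − 283.7) + 19.8 = 19.14
anchor → Form T (Cohort 2): y = (77.7/4.9)(19.14 − 17.3) + 321.5 = 350.7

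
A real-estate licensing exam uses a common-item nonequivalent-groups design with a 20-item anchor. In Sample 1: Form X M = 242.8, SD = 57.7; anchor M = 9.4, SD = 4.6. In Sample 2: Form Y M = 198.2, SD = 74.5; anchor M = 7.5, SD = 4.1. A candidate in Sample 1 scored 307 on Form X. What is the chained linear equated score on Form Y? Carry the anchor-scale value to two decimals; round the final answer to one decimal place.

325.8

Form X → anchor (Sample 1): v = (4.6/57.7)(307 − 242.8) + 9.4 = 14.52
anchor → Form Y (Sample 2): y = (74.5/4.1)(14.52 − 7.5) + 198.2 = 325.8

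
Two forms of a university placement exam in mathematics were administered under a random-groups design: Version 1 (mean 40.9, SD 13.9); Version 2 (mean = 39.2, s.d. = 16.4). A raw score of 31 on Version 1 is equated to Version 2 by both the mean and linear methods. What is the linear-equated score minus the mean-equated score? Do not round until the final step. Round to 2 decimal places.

-1.78

Mean-equated: 31 + (39.2 − 40.9) = 29.30
Linear-equated: (16.4/13.9)(31 − 40.9) + 39.2 = 27.519
Difference = 27.519 − 29.30 = -1.78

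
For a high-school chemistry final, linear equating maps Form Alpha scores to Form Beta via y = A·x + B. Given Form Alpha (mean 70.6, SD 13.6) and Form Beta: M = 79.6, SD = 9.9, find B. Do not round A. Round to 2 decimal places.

28.21

A = SD_Y / SD_X = 9.9 / 13.6 = 0.727941
B = M_Y − A·M_X = 79.6 − 0.727941 × 70.6 = 28.21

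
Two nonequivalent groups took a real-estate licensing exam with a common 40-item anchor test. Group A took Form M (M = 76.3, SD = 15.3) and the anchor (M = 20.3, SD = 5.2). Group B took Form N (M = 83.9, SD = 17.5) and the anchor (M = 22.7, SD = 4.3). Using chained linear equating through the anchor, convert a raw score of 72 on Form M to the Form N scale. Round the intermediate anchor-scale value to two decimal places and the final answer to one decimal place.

68.2

Form M → anchor (Group A): v = (5.2/15.3)(72 − 76.3) + 20.3 = 18.84
anchor → Form N (Group B): y = (17.5/4.3)(18.84 − 22.7) + 83.9 = 68.2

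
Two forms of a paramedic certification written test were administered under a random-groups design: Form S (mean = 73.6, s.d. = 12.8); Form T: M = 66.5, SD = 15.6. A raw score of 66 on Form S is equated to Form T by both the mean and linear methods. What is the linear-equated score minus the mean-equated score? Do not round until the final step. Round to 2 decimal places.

-1.66

Mean-equated: 66 + (66.5 − 73.6) = 58.90
Linear-equated: (15.6/12.8)(66 − 73.6) + 66.5 = 57.238
Difference = 57.238 − 58.90 = -1.66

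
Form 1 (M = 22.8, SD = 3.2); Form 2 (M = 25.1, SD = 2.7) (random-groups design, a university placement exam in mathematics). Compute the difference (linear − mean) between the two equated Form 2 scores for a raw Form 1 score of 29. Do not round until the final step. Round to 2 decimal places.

-0.97

Mean-equated: 29 + (25.1 − 22.8) = 31.30
Linear-equated: (2.7/3.2)(29 − 22.8) + 25.1 = 30.331
Difference = 30.331 − 31.30 = -0.97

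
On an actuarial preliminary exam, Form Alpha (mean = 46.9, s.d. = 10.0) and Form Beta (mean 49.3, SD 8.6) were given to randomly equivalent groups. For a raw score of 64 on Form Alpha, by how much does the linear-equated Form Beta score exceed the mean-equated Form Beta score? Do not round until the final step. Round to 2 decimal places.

Mean-equated: 64 + (49.3 − 46.9) = 66.40
Linear-equated: (8.6/10.0)(64 − 46.9) + 49.3 = 64.006
Difference = 64.006 − 66.40 = -2.39

-2.39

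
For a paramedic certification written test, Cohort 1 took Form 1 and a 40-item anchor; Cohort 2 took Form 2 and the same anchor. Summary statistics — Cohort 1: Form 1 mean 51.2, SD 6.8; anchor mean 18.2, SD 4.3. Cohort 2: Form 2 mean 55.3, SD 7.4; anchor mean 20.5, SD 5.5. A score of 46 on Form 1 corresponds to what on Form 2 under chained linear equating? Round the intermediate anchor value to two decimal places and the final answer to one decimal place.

Form 1 → anchor (Cohort 1): v = (4.3/6.8)(46 − 51.2) + 18.2 = 14.91
anchor → Form 2 (Cohort 2): y = (7.4/5.5)(14.91 − 20.5) + 55.3 = 47.8

47.8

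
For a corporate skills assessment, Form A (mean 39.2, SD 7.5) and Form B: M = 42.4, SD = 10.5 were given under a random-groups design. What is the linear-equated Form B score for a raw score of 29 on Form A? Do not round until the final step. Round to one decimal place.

Linear equating: y = (SD_Y/SD_X)(x − M_X) + M_Y
y = (10.5/7.5)(29 − 39.2) + 42.4
y = 1.400000 × -10.2 + 42.4 = -14.2800 + 42.4 = 28.1

28.1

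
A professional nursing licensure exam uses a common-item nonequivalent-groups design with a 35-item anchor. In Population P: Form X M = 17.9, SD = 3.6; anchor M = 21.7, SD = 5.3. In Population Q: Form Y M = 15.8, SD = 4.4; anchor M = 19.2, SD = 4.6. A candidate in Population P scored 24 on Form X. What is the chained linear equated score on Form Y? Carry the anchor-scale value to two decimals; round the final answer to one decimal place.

26.8

Form X → anchor (Population P): v = (5.3/3.6)(24 − 17.9) + 21.7 = 30.68
anchor → Form Y (Population Q): y = (4.4/4.6)(30.68 − 19.2) + 15.8 = 26.8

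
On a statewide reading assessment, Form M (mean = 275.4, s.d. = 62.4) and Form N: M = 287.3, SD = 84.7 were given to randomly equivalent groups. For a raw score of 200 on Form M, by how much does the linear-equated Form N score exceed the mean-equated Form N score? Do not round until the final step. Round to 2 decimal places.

-26.95

Mean-equated: 200 + (287.3 − 275.4) = 211.90
Linear-equated: (84.7/62.4)(200 − 275.4) + 287.3 = 184.954
Difference = 184.954 − 211.90 = -26.95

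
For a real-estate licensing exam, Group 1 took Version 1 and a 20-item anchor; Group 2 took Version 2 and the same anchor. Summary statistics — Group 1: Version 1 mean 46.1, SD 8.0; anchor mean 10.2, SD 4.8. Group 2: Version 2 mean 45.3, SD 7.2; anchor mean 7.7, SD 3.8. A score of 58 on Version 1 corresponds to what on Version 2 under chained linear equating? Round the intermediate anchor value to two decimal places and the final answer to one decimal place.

63.6

Version 1 → anchor (Group 1): v = (4.8/8.0)(58 − 46.1) + 10.2 = 17.34
anchor → Version 2 (Group 2): y = (7.2/3.8)(17.34 − 7.7) + 45.3 = 63.6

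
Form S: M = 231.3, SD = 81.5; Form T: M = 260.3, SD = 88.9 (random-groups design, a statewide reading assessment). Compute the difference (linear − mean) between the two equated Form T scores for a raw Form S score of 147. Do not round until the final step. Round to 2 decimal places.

-7.65

Mean-equated: 147 + (260.3 − 231.3) = 176.00
Linear-equated: (88.9/81.5)(147 − 231.3) + 260.3 = 168.346
Difference = 168.346 − 176.00 = -7.65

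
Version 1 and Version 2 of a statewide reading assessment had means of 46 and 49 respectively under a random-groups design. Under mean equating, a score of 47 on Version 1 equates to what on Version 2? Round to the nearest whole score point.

50

Mean equating: y = x + (M_Y − M_X) = 47 + (49 − 46) = 50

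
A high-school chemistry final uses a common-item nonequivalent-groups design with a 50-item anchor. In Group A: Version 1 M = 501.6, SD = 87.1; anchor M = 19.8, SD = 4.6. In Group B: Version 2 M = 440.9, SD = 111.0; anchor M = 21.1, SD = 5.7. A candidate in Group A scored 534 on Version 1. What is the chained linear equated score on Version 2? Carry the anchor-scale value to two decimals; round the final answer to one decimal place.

448.9

Version 1 → anchor (Group A): v = (4.6/87.1)(534 − 501.6) + 19.8 = 21.51
anchor → Version 2 (Group B): y = (111.0/5.7)(21.51 − 21.1) + 440.9 = 448.9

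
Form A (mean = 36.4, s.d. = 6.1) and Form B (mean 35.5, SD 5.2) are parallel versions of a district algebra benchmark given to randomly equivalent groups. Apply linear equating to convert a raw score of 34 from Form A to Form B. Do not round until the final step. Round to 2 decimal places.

Linear equating: y = (SD_Y/SD_X)(x − M_X) + M_Y
y = (5.2/6.1)(34 − 36.4) + 35.5
y = 0.852459 × -2.4 + 35.5 = -2.0459 + 35.5 = 33.45

33.45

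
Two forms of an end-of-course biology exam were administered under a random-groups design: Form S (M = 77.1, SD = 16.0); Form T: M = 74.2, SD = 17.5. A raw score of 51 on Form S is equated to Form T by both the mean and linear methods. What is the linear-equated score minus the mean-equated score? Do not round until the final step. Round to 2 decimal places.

-2.45

Mean-equated: 51 + (74.2 − 77.1) = 48.10
Linear-equated: (17.5/16.0)(51 − 77.1) + 74.2 = 45.653
Difference = 45.653 − 48.10 = -2.45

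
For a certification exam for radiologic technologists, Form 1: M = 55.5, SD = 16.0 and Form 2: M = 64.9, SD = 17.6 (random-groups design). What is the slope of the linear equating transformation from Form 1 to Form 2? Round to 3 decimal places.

1.100

A = SD_Y / SD_X = 17.6 / 16.0 = 1.100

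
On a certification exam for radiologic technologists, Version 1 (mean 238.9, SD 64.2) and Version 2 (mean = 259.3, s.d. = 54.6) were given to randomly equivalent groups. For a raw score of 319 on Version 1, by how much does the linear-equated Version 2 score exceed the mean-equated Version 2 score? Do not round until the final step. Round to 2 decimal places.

Mean-equated: 319 + (259.3 − 238.9) = 339.40
Linear-equated: (54.6/64.2)(319 − 238.9) + 259.3 = 327.422
Difference = 327.422 − 339.40 = -11.98

-11.98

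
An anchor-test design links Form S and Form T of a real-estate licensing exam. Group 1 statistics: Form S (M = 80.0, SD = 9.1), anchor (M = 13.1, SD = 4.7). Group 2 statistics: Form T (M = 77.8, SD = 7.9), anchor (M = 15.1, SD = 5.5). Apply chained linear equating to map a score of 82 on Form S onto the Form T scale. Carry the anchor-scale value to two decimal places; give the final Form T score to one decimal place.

Form S → anchor (Group 1): v = (4.7/9.1)(82 − 80.0) + 13.1 = 14.13
anchor → Form T (Group 2): y = (7.9/5.5)(14.13 − 15.1) + 77.8 = 76.4

76.4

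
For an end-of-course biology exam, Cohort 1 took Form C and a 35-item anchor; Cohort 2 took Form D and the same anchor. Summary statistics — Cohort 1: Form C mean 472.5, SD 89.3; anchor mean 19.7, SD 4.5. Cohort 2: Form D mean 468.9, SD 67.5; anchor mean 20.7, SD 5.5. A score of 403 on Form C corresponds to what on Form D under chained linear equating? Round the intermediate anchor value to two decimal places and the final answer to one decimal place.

Form C → anchor (Cohort 1): v = (4.5/89.3)(403 − 472.5) + 19.7 = 16.20
anchor → Form D (Cohort 2): y = (67.5/5.5)(16.20 − 20.7) + 468.9 = 413.7

413.7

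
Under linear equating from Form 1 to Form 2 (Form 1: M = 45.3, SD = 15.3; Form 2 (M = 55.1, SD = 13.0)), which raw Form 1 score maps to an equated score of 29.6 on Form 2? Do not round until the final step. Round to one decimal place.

Invert y = (SD_Y/SD_X)(x − M_X) + M_Y:
x = (SD_X/SD_Y)(y − M_Y) + M_X = (15.3/13.0)(29.6 − 55.1) + 45.3
x = 1.176923 × -25.500 + 45.3 = 15.3

15.3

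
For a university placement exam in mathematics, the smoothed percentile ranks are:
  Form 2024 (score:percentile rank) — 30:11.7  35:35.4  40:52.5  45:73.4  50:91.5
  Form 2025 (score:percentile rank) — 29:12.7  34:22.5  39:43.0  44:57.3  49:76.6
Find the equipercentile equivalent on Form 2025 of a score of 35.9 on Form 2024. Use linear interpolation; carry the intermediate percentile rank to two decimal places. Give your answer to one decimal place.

37.9

PR of 35.9 on Form 2024: 35.4 + (35.9 − 35)/(40 − 35) × (52.5 − 35.4) = 38.48
On Form 2025, PR 38.48 falls between score 34 (PR 22.5) and 39 (PR 43.0).
Interpolate: 34 + (38.48 − 22.5)/(43.0 − 22.5) × (39 − 34) = 37.9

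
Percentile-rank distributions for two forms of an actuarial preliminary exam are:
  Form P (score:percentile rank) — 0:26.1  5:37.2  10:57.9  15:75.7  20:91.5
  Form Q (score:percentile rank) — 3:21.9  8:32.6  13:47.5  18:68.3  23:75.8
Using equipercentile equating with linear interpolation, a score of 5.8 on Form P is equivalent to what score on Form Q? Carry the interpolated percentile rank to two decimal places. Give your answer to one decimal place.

PR of 5.8 on Form P: 37.2 + (5.8 − 5)/(10 − 5) × (57.9 − 37.2) = 40.51
On Form Q, PR 40.51 falls between score 8 (PR 32.6) and 13 (PR 47.5).
Interpolate: 8 + (40.51 − 32.6)/(47.5 − 32.6) × (13 − 8) = 10.7

10.7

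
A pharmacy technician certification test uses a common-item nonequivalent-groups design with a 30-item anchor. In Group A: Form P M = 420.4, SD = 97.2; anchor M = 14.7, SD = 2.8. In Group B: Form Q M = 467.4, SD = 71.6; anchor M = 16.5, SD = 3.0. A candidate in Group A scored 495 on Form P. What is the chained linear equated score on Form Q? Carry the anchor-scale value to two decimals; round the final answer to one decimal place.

Form P → anchor (Group A): v = (2.8/97.2)(495 − 420.4) + 14.7 = 16.85
anchor → Form Q (Group B): y = (71.6/3.0)(16.85 − 16.5) + 467.4 = 475.8

475.8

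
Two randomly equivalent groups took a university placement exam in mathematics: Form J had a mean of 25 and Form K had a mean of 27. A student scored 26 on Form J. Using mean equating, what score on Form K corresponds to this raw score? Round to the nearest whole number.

28

Mean equating: y = x + (M_Y − M_X) = 26 + (27 − 25) = 28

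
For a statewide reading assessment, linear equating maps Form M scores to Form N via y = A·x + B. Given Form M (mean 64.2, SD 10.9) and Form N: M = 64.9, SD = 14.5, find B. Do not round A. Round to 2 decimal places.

A = SD_Y / SD_X = 14.5 / 10.9 = 1.330275
B = M_Y − A·M_X = 64.9 − 1.330275 × 64.2 = -20.50

-20.50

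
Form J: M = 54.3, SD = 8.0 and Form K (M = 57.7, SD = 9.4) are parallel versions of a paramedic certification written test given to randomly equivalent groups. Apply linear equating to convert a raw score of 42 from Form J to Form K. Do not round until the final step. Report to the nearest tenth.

Linear equating: y = (SD_Y/SD_X)(x − M_X) + M_Y
y = (9.4/8.0)(42 − 54.3) + 57.7
y = 1.175000 × -12.3 + 57.7 = -14.4525 + 57.7 = 43.2

43.2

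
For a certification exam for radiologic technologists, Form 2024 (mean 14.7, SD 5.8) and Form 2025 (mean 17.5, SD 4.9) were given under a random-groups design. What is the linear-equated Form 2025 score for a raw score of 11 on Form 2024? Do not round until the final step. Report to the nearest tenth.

Linear equating: y = (SD_Y/SD_X)(x − M_X) + M_Y
y = (4.9/5.8)(11 − 14.7) + 17.5
y = 0.844828 × -3.7 + 17.5 = -3.1259 + 17.5 = 14.4

14.4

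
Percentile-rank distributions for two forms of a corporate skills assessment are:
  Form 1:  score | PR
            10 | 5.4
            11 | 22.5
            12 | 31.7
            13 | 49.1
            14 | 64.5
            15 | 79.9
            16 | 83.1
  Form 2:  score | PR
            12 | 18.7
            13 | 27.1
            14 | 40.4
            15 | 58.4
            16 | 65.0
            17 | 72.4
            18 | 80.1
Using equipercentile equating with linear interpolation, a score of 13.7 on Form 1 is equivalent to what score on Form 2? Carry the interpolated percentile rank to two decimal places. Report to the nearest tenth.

15.2

PR of 13.7 on Form 1: 49.1 + (13.7 − 13)/(14 − 13) × (64.5 − 49.1) = 59.88
On Form 2, PR 59.88 falls between score 15 (PR 58.4) and 16 (PR 65.0).
Interpolate: 15 + (59.88 − 58.4)/(65.0 − 58.4) × (16 − 15) = 15.2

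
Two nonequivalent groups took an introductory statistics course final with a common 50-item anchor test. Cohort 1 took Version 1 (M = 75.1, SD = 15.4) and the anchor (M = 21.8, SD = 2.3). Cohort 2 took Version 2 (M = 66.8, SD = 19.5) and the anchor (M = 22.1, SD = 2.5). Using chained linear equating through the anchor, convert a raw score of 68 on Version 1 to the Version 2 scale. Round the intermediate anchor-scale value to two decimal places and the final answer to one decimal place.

56.2

Version 1 → anchor (Cohort 1): v = (2.3/15.4)(68 − 75.1) + 21.8 = 20.74
anchor → Version 2 (Cohort 2): y = (19.5/2.5)(20.74 − 22.1) + 66.8 = 56.2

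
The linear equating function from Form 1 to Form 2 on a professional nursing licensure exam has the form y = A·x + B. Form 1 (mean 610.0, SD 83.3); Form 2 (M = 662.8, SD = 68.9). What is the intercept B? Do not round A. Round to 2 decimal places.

158.25

A = SD_Y / SD_X = 68.9 / 83.3 = 0.827131
B = M_Y − A·M_X = 662.8 − 0.827131 × 610.0 = 158.25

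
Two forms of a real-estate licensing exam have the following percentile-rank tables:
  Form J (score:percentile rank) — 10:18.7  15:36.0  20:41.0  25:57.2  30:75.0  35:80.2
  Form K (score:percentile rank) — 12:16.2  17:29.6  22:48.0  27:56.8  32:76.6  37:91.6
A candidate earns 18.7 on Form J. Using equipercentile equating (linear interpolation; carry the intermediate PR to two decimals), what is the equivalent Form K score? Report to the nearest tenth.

19.7

PR of 18.7 on Form J: 36.0 + (18.7 − 15)/(20 − 15) × (41.0 − 36.0) = 39.70
On Form K, PR 39.70 falls between score 17 (PR 29.6) and 22 (PR 48.0).
Interpolate: 17 + (39.70 − 29.6)/(48.0 − 29.6) × (22 − 17) = 19.7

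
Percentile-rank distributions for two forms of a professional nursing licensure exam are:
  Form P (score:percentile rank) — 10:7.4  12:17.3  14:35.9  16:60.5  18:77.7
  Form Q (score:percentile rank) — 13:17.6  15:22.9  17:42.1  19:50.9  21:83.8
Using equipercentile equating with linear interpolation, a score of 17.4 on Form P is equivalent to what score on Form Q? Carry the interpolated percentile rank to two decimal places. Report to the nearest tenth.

20.3

PR of 17.4 on Form P: 60.5 + (17.4 − 16)/(18 − 16) × (77.7 − 60.5) = 72.54
On Form Q, PR 72.54 falls between score 19 (PR 50.9) and 21 (PR 83.8).
Interpolate: 19 + (72.54 − 50.9)/(83.8 − 50.9) × (21 − 19) = 20.3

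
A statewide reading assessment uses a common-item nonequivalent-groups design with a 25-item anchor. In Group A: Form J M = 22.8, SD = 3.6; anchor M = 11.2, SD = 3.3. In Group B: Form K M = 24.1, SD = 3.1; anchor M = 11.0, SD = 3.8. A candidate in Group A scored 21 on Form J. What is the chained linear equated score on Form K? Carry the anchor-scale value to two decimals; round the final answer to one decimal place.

Form J → anchor (Group A): v = (3.3/3.6)(21 − 22.8) + 11.2 = 9.55
anchor → Form K (Group B): y = (3.1/3.8)(9.55 − 11.0) + 24.1 = 22.9

22.9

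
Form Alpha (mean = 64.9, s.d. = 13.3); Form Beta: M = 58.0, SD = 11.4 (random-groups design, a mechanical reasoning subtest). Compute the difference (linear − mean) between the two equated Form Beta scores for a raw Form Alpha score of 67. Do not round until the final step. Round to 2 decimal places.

Mean-equated: 67 + (58.0 − 64.9) = 60.10
Linear-equated: (11.4/13.3)(67 − 64.9) + 58.0 = 59.800
Difference = 59.800 − 60.10 = -0.30

-0.30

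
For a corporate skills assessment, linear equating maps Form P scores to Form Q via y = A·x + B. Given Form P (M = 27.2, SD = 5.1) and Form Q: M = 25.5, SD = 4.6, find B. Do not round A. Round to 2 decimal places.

0.97

A = SD_Y / SD_X = 4.6 / 5.1 = 0.901961
B = M_Y − A·M_X = 25.5 − 0.901961 × 27.2 = 0.97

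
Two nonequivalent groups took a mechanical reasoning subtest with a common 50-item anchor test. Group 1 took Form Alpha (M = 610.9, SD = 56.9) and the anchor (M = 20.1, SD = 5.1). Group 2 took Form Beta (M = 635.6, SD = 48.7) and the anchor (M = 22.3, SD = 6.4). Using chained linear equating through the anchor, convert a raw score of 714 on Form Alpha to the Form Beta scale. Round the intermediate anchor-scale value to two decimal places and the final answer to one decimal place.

Form Alpha → anchor (Group 1): v = (5.1/56.9)(714 − 610.9) + 20.1 = 29.34
anchor → Form Beta (Group 2): y = (48.7/6.4)(29.34 − 22.3) + 635.6 = 689.2

689.2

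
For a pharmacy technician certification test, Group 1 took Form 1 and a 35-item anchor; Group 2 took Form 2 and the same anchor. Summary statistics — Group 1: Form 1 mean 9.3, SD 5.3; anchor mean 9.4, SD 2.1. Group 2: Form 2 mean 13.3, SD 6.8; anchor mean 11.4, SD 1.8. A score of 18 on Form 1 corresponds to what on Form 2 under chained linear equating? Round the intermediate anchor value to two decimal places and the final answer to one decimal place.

18.8

Form 1 → anchor (Group 1): v = (2.1/5.3)(18 − 9.3) + 9.4 = 12.85
anchor → Form 2 (Group 2): y = (6.8/1.8)(12.85 − 11.4) + 13.3 = 18.8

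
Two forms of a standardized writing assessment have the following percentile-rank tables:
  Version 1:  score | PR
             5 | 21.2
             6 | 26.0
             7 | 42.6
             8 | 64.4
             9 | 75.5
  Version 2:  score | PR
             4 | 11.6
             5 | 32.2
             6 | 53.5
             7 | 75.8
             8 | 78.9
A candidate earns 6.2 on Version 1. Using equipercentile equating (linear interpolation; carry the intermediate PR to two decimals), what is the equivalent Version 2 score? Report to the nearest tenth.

4.9

PR of 6.2 on Version 1: 26.0 + (6.2 − 6)/(7 − 6) × (42.6 − 26.0) = 29.32
On Version 2, PR 29.32 falls between score 4 (PR 11.6) and 5 (PR 32.2).
Interpolate: 4 + (29.32 − 11.6)/(32.2 − 11.6) × (5 − 4) = 4.9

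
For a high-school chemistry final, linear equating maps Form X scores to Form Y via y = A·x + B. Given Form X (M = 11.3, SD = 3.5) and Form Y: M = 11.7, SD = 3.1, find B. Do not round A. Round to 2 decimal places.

A = SD_Y / SD_X = 3.1 / 3.5 = 0.885714
B = M_Y − A·M_X = 11.7 − 0.885714 × 11.3 = 1.69

1.69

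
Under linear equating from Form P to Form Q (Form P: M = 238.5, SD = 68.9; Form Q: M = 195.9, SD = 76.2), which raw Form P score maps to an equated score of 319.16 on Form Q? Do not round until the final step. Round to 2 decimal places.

349.95

Invert y = (SD_Y/SD_X)(x − M_X) + M_Y:
x = (SD_X/SD_Y)(y − M_Y) + M_X = (68.9/76.2)(319.16 − 195.9) + 238.5
x = 0.904199 × 123.260 + 238.5 = 349.95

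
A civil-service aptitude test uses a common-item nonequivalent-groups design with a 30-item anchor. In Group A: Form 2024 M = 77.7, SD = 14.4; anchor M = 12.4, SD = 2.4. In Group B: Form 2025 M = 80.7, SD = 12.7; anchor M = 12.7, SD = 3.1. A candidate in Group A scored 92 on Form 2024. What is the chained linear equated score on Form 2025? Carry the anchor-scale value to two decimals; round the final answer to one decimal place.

89.2

Form 2024 → anchor (Group A): v = (2.4/14.4)(92 − 77.7) + 12.4 = 14.78
anchor → Form 2025 (Group B): y = (12.7/3.1)(14.78 − 12.7) + 80.7 = 89.2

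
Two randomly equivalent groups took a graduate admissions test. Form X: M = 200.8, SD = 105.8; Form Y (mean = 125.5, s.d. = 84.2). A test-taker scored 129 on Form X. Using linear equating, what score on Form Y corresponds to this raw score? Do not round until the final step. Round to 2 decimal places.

Linear equating: y = (SD_Y/SD_X)(x − M_X) + M_Y
y = (84.2/105.8)(129 − 200.8) + 125.5
y = 0.795841 × -71.8 + 125.5 = -57.1414 + 125.5 = 68.36

68.36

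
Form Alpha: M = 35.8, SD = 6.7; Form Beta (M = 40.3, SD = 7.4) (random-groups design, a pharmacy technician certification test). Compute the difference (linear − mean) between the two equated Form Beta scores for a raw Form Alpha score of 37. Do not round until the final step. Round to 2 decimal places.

0.13

Mean-equated: 37 + (40.3 − 35.8) = 41.50
Linear-equated: (7.4/6.7)(37 − 35.8) + 40.3 = 41.625
Difference = 41.625 − 41.50 = 0.13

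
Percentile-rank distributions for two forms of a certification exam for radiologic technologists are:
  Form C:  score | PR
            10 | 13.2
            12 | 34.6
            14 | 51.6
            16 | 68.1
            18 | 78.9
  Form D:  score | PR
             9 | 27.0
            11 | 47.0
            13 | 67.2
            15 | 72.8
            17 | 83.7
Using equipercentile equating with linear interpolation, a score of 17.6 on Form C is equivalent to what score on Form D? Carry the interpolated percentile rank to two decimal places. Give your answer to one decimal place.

PR of 17.6 on Form C: 68.1 + (17.6 − 16)/(18 − 16) × (78.9 − 68.1) = 76.74
On Form D, PR 76.74 falls between score 15 (PR 72.8) and 17 (PR 83.7).
Interpolate: 15 + (76.74 − 72.8)/(83.7 − 72.8) × (17 − 15) = 15.7

15.7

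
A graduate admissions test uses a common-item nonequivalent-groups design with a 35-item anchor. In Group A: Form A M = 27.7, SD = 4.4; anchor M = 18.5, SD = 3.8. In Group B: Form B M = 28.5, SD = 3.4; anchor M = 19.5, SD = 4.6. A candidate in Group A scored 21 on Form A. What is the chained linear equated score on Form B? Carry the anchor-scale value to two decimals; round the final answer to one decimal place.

Form A → anchor (Group A): v = (3.8/4.4)(21 − 27.7) + 18.5 = 12.71
anchor → Form B (Group B): y = (3.4/4.6)(12.71 − 19.5) + 28.5 = 23.5

23.5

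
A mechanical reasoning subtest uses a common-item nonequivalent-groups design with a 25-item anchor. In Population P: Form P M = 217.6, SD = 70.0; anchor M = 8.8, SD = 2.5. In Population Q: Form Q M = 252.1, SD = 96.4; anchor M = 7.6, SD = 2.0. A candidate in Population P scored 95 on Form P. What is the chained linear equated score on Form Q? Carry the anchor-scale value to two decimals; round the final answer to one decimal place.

Form P → anchor (Population P): v = (2.5/70.0)(95 − 217.6) + 8.8 = 4.42
anchor → Form Q (Population Q): y = (96.4/2.0)(4.42 − 7.6) + 252.1 = 98.8

98.8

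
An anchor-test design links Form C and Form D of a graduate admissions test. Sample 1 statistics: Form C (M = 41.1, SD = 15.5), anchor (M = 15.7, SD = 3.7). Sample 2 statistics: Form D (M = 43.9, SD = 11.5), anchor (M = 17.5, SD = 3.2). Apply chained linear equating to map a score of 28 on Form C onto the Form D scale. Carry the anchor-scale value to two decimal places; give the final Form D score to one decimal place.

Form C → anchor (Sample 1): v = (3.7/15.5)(28 − 41.1) + 15.7 = 12.57
anchor → Form D (Sample 2): y = (11.5/3.2)(12.57 − 17.5) + 43.9 = 26.2

26.2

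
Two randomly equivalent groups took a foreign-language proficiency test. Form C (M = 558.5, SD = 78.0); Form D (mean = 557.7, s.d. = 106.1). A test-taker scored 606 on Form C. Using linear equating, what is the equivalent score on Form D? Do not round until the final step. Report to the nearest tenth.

622.3

Linear equating: y = (SD_Y/SD_X)(x − M_X) + M_Y
y = (106.1/78.0)(606 − 558.5) + 557.7
y = 1.360256 × 47.5 + 557.7 = 64.6122 + 557.7 = 622.3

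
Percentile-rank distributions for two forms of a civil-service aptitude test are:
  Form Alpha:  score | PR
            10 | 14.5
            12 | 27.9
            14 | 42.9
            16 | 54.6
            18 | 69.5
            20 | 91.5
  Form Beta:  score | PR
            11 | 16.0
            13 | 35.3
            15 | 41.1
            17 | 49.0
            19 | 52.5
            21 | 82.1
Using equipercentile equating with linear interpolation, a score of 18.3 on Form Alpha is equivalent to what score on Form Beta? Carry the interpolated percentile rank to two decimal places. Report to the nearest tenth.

20.4

PR of 18.3 on Form Alpha: 69.5 + (18.3 − 18)/(20 − 18) × (91.5 − 69.5) = 72.80
On Form Beta, PR 72.80 falls between score 19 (PR 52.5) and 21 (PR 82.1).
Interpolate: 19 + (72.80 − 52.5)/(82.1 − 52.5) × (21 − 19) = 20.4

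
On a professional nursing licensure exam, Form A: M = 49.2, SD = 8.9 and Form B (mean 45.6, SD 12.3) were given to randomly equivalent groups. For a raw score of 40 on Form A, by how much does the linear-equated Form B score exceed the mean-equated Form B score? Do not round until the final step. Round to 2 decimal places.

Mean-equated: 40 + (45.6 − 49.2) = 36.40
Linear-equated: (12.3/8.9)(40 − 49.2) + 45.6 = 32.885
Difference = 32.885 − 36.40 = -3.51

-3.51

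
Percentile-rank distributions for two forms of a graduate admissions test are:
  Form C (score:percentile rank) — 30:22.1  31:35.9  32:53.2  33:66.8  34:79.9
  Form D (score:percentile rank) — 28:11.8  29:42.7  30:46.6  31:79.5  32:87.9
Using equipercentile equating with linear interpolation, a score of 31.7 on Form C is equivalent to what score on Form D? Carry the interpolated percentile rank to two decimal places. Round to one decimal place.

30.0

PR of 31.7 on Form C: 35.9 + (31.7 − 31)/(32 − 31) × (53.2 − 35.9) = 48.01
On Form D, PR 48.01 falls between score 30 (PR 46.6) and 31 (PR 79.5).
Interpolate: 30 + (48.01 − 46.6)/(79.5 − 46.6) × (31 − 30) = 30.0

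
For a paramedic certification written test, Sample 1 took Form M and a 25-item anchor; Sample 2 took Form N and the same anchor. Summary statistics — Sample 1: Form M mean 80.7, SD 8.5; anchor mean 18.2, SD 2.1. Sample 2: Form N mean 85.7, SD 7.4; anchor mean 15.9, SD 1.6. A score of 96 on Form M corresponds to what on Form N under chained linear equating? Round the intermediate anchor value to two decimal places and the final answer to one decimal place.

113.8

Form M → anchor (Sample 1): v = (2.1/8.5)(96 − 80.7) + 18.2 = 21.98
anchor → Form N (Sample 2): y = (7.4/1.6)(21.98 − 15.9) + 85.7 = 113.8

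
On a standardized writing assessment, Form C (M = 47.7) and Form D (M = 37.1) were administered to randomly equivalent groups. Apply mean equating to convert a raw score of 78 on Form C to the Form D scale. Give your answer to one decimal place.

67.4

Mean equating: y = x + (M_Y − M_X) = 78 + (37.1 − 47.7) = 67.4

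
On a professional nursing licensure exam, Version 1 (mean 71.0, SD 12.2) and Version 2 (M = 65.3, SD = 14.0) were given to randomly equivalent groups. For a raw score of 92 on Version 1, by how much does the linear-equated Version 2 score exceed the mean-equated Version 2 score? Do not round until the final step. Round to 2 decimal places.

3.10

Mean-equated: 92 + (65.3 − 71.0) = 86.30
Linear-equated: (14.0/12.2)(92 − 71.0) + 65.3 = 89.398
Difference = 89.398 − 86.30 = 3.10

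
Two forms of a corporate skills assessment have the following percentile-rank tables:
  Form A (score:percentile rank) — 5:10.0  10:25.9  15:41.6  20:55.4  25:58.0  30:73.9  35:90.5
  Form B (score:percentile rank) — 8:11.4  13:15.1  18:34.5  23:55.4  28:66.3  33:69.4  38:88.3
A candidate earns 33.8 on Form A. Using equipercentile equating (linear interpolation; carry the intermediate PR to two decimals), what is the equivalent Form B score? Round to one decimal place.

PR of 33.8 on Form A: 73.9 + (33.8 − 30)/(35 − 30) × (90.5 − 73.9) = 86.52
On Form B, PR 86.52 falls between score 33 (PR 69.4) and 38 (PR 88.3).
Interpolate: 33 + (86.52 − 69.4)/(88.3 − 69.4) × (38 − 33) = 37.5

37.5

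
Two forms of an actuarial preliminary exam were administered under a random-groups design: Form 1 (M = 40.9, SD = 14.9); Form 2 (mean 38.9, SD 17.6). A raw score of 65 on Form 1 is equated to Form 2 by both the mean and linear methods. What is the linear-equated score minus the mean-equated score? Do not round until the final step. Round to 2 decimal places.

4.37

Mean-equated: 65 + (38.9 − 40.9) = 63.00
Linear-equated: (17.6/14.9)(65 − 40.9) + 38.9 = 67.367
Difference = 67.367 − 63.00 = 4.37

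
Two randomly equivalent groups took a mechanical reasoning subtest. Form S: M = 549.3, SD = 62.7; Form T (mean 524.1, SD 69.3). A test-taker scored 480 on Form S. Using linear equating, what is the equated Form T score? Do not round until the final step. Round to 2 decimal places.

447.51

Linear equating: y = (SD_Y/SD_X)(x − M_X) + M_Y
y = (69.3/62.7)(480 − 549.3) + 524.1
y = 1.105263 × -69.3 + 524.1 = -76.5947 + 524.1 = 447.51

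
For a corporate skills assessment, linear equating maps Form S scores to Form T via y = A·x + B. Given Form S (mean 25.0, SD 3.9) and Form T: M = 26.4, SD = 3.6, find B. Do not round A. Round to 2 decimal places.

3.32

A = SD_Y / SD_X = 3.6 / 3.9 = 0.923077
B = M_Y − A·M_X = 26.4 − 0.923077 × 25.0 = 3.32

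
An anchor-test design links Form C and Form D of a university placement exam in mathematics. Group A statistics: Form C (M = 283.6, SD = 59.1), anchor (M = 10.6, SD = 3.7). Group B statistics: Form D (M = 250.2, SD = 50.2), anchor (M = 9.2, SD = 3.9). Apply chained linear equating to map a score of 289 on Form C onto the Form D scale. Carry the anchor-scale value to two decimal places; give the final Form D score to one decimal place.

272.6

Form C → anchor (Group A): v = (3.7/59.1)(289 − 283.6) + 10.6 = 10.94
anchor → Form D (Group B): y = (50.2/3.9)(10.94 − 9.2) + 250.2 = 272.6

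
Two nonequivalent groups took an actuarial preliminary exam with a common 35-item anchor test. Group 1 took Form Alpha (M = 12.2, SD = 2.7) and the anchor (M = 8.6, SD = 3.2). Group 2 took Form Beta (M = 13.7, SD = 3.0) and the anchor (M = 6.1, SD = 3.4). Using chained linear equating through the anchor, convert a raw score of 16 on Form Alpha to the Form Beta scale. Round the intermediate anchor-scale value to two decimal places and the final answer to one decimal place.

Form Alpha → anchor (Group 1): v = (3.2/2.7)(16 − 12.2) + 8.6 = 13.10
anchor → Form Beta (Group 2): y = (3.0/3.4)(13.10 − 6.1) + 13.7 = 19.9

19.9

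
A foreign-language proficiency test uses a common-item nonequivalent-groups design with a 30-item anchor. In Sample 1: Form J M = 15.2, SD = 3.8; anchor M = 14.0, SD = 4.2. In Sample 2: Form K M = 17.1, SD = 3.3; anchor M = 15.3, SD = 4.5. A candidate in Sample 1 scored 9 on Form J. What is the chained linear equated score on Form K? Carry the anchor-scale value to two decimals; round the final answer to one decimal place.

Form J → anchor (Sample 1): v = (4.2/3.8)(9 − 15.2) + 14.0 = 7.15
anchor → Form K (Sample 2): y = (3.3/4.5)(7.15 − 15.3) + 17.1 = 11.1

11.1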